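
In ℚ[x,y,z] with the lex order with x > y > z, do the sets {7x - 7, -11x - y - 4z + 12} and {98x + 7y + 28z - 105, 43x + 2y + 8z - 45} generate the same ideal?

Yes, the ideals are equal.

Two ideals are equal iff their reduced Gröbner bases coincide (the reduced basis is unique for a fixed ordering).
Buchberger on the first generating set:
f_1 = 7x - 7, LT = x.
f_2 = -11x - y - 4z + 12, LT = x.

S(f_1,f_2): lcm = x. S = -1/11y - 4/11z + 1/11.
  reduce S modulo (f_1, f_2):
  remainder -1/11y - 4/11z + 1/11 ≠ 0; add g_3 = -1/11y - 4/11z + 1/11 to the basis.

The other S-polynomials (S(f_1,g_3), S(f_2,g_3)) all reduce to 0 modulo the current basis, so we have a Gröbner basis.
Inter-reduce: drop elements whose leading term is divisible by another's, tail-reduce, and make monic.
Reduced Gröbner basis: {x - 1, y + 4z - 1}.

Buchberger on the second generating set:
h_1 = 98x + 7y + 28z - 105, LT = x.
h_2 = 43x + 2y + 8z - 45, LT = x.

S(h_1,h_2): lcm = x. S = 15/602y + 30/301z - 15/602.
  reduce S modulo (h_1, h_2):
  remainder 15/602y + 30/301z - 15/602 ≠ 0; add k_3 = 15/602y + 30/301z - 15/602 to the basis.

The other S-polynomials (S(h_1,k_3), S(h_2,k_3)) all reduce to 0 modulo the current basis, so we have a Gröbner basis.
Inter-reduce: drop elements whose leading term is divisible by another's, tail-reduce, and make monic.
Reduced Gröbner basis: {x - 1, y + 4z - 1}.

These coincide, so the ideals are equal.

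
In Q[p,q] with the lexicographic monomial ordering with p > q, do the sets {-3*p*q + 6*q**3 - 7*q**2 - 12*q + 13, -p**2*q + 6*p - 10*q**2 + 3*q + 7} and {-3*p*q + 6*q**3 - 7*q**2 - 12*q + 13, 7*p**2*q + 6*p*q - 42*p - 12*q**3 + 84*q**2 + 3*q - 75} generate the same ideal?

For a fixed monomial order, each ideal has a unique reduced Gröbner basis; comparing bases decides equality.
Buchberger on the first generating set:
f_1 = -3*p*q + 6*q**3 - 7*q**2 - 12*q + 13, LT = p*q.
f_2 = -p**2*q + 6*p - 10*q**2 + 3*q + 7, LT = p**2*q.

S(f_1,f_2): lcm = p**2*q. S = -2*p*q**3 + 7/3*p*q**2 + 4*p*q + 5/3*p - 10*q**2 + 3*q + 7.
  leading term p*q**3: subtract (2/3*q**2)·f_1 from -2*p*q**3 + 7/3*p*q**2 + 4*p*q + 5/3*p - 10*q**2 + 3*q + 7 → 7/3*p*q**2 + 4*p*q + 5/3*p - 4*q**5 + 14/3*q**4 + 8*q**3 - 56/3*q**2 + 3*q + 7
  leading term p*q**2: subtract (-7/9*q)·f_1 from 7/3*p*q**2 + 4*p*q + 5/3*p - 4*q**5 + 14/3*q**4 + 8*q**3 - 56/3*q**2 + 3*q + 7 → 4*p*q + 5/3*p - 4*q**5 + 28/3*q**4 + 23/9*q**3 - 28*q**2 + 118/9*q + 7
  leading term p*q: subtract (-4/3)·f_1 from 4*p*q + 5/3*p - 4*q**5 + 28/3*q**4 + 23/9*q**3 - 28*q**2 + 118/9*q + 7 → 5/3*p - 4*q**5 + 28/3*q**4 + 95/9*q**3 - 112/3*q**2 - 26/9*q + 73/3
  leading term p: no divisor's leading term divides it; move 5/3*p to the remainder.
  leading term q**5: no divisor's leading term divides it; move -4*q**5 to the remainder.
  leading term q**4: no divisor's leading term divides it; move 28/3*q**4 to the remainder.
  leading term q**3: no divisor's leading term divides it; move 95/9*q**3 to the remainder.
  leading term q**2: no divisor's leading term divides it; move -112/3*q**2 to the remainder.
  leading term q: no divisor's leading term divides it; move -26/9*q to the remainder.
  leading term 1: no divisor's leading term divides it; move 73/3 to the remainder.
  remainder 5/3*p - 4*q**5 + 28/3*q**4 + 95/9*q**3 - 112/3*q**2 - 26/9*q + 73/3 ≠ 0; add g_3 = 5/3*p - 4*q**5 + 28/3*q**4 + 95/9*q**3 - 112/3*q**2 - 26/9*q + 73/3 to the basis.

S(f_1,g_3): lcm = p*q. S = 12/5*q**6 - 28/5*q**5 - 19/3*q**4 + 102/5*q**3 + 61/15*q**2 - 53/5*q - 13/3.
  leading term q**6: no divisor's leading term divides it; move 12/5*q**6 to the remainder.
  leading term q**5: no divisor's leading term divides it; move -28/5*q**5 to the remainder.
  leading term q**4: no divisor's leading term divides it; move -19/3*q**4 to the remainder.
  leading term q**3: no divisor's leading term divides it; move 102/5*q**3 to the remainder.
  leading term q**2: no divisor's leading term divides it; move 61/15*q**2 to the remainder.
  leading term q: no divisor's leading term divides it; move -53/5*q to the remainder.
  leading term 1: no divisor's leading term divides it; move -13/3 to the remainder.
  remainder 12/5*q**6 - 28/5*q**5 - 19/3*q**4 + 102/5*q**3 + 61/15*q**2 - 53/5*q - 13/3 ≠ 0; add g_4 = 12/5*q**6 - 28/5*q**5 - 19/3*q**4 + 102/5*q**3 + 61/15*q**2 - 53/5*q - 13/3 to the basis.

The other S-polynomials (S(f_2,g_3), S(f_1,g_4), S(f_2,g_4), S(g_3,g_4)) all reduce to 0 modulo the current basis, so we have a Gröbner basis.
Inter-reduce: drop elements whose leading term is divisible by another's, tail-reduce, and make monic.
Reduced Gröbner basis: {p - 12/5*q**5 + 28/5*q**4 + 19/3*q**3 - 112/5*q**2 - 26/15*q + 73/5, q**6 - 7/3*q**5 - 95/36*q**4 + 17/2*q**3 + 61/36*q**2 - 53/12*q - 65/36}.

Buchberger on the second generating set:
h_1 = -3*p*q + 6*q**3 - 7*q**2 - 12*q + 13, LT = p*q.
h_2 = 7*p**2*q + 6*p*q - 42*p - 12*q**3 + 84*q**2 + 3*q - 75, LT = p**2*q.

S(h_1,h_2): lcm = p**2*q. S = -2*p*q**3 + 7/3*p*q**2 + 22/7*p*q + 5/3*p + 12/7*q**3 - 12*q**2 - 3/7*q + 75/7.
  leading term p*q**3: subtract (2/3*q**2)·h_1 from -2*p*q**3 + 7/3*p*q**2 + 22/7*p*q + 5/3*p + 12/7*q**3 - 12*q**2 - 3/7*q + 75/7 → 7/3*p*q**2 + 22/7*p*q + 5/3*p - 4*q**5 + 14/3*q**4 + 68/7*q**3 - 62/3*q**2 - 3/7*q + 75/7
  leading term p*q**2: subtract (-7/9*q)·h_1 from 7/3*p*q**2 + 22/7*p*q + 5/3*p - 4*q**5 + 14/3*q**4 + 68/7*q**3 - 62/3*q**2 - 3/7*q + 75/7 → 22/7*p*q + 5/3*p - 4*q**5 + 28/3*q**4 + 269/63*q**3 - 30*q**2 + 610/63*q + 75/7
  leading term p*q: subtract (-22/21)·h_1 from 22/7*p*q + 5/3*p - 4*q**5 + 28/3*q**4 + 269/63*q**3 - 30*q**2 + 610/63*q + 75/7 → 5/3*p - 4*q**5 + 28/3*q**4 + 95/9*q**3 - 112/3*q**2 - 26/9*q + 73/3
  leading term p: no divisor's leading term divides it; move 5/3*p to the remainder.
  leading term q**5: no divisor's leading term divides it; move -4*q**5 to the remainder.
  leading term q**4: no divisor's leading term divides it; move 28/3*q**4 to the remainder.
  leading term q**3: no divisor's leading term divides it; move 95/9*q**3 to the remainder.
  leading term q**2: no divisor's leading term divides it; move -112/3*q**2 to the remainder.
  leading term q: no divisor's leading term divides it; move -26/9*q to the remainder.
  leading term 1: no divisor's leading term divides it; move 73/3 to the remainder.
  remainder 5/3*p - 4*q**5 + 28/3*q**4 + 95/9*q**3 - 112/3*q**2 - 26/9*q + 73/3 ≠ 0; add k_3 = 5/3*p - 4*q**5 + 28/3*q**4 + 95/9*q**3 - 112/3*q**2 - 26/9*q + 73/3 to the basis.

S(h_1,k_3): lcm = p*q. S = 12/5*q**6 - 28/5*q**5 - 19/3*q**4 + 102/5*q**3 + 61/15*q**2 - 53/5*q - 13/3.
  leading term q**6: no divisor's leading term divides it; move 12/5*q**6 to the remainder.
  leading term q**5: no divisor's leading term divides it; move -28/5*q**5 to the remainder.
  leading term q**4: no divisor's leading term divides it; move -19/3*q**4 to the remainder.
  leading term q**3: no divisor's leading term divides it; move 102/5*q**3 to the remainder.
  leading term q**2: no divisor's leading term divides it; move 61/15*q**2 to the remainder.
  leading term q: no divisor's leading term divides it; move -53/5*q to the remainder.
  leading term 1: no divisor's leading term divides it; move -13/3 to the remainder.
  remainder 12/5*q**6 - 28/5*q**5 - 19/3*q**4 + 102/5*q**3 + 61/15*q**2 - 53/5*q - 13/3 ≠ 0; add k_4 = 12/5*q**6 - 28/5*q**5 - 19/3*q**4 + 102/5*q**3 + 61/15*q**2 - 53/5*q - 13/3 to the basis.

The other S-polynomials (S(h_2,k_3), S(h_1,k_4), S(h_2,k_4), S(k_3,k_4)) all reduce to 0 modulo the current basis, so we have a Gröbner basis.
Inter-reduce: drop elements whose leading term is divisible by another's, tail-reduce, and make monic.
Reduced Gröbner basis: {p - 12/5*q**5 + 28/5*q**4 + 19/3*q**3 - 112/5*q**2 - 26/15*q + 73/5, q**6 - 7/3*q**5 - 95/36*q**4 + 17/2*q**3 + 61/36*q**2 - 53/12*q - 65/36}.

Same reduced basis, so the two generating sets span the same ideal.

Yes, the ideals are equal.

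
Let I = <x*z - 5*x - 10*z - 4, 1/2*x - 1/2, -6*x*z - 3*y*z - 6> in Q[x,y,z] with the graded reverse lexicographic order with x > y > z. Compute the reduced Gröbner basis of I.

This is the nonlinear analogue of row-reducing a linear system.

f_1 = x*z - 5*x - 10*z - 4, LT = x*z.
f_2 = 1/2*x - 1/2, LT = x.
f_3 = -6*x*z - 3*y*z - 6, LT = x*z.

S(f_1,f_2): lcm = x*z. S = -5*x - 9*z - 4.
  reduce S modulo (f_1, f_2, f_3):
  remainder -9*z - 9 ≠ 0; add g_4 = -9*z - 9 to the basis.

S(f_1,f_3): lcm = x*z. S = -1/2*y*z - 5*x - 10*z - 5.
  reduce S modulo (f_1, f_2, f_3, g_4):
  remainder 1/2*y ≠ 0; add g_5 = 1/2*y to the basis.

The other S-polynomials (S(f_2,f_3), S(f_1,g_4), S(f_2,g_4), S(f_3,g_4), S(f_1,g_5), S(f_2,g_5), S(f_3,g_5), S(g_4,g_5)) all reduce to 0 modulo the current basis, so we have a Gröbner basis.
Inter-reduce: drop elements whose leading term is divisible by another's, tail-reduce, and make monic.

G = {x - 1, y, z + 1}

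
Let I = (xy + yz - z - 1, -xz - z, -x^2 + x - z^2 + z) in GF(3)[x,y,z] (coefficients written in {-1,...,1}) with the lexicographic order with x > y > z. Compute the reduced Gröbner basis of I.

G = {x - z^2 + z - 1, y + z - 1, z^3 - z^2 - z}

f_1 = xy + yz - z - 1, LT = xy.
f_2 = -xz - z, LT = xz.
f_3 = -x^2 + x - z^2 + z, LT = x^2.

S(f_1,f_2): lcm = xyz. S = yz^2 - yz - z^2 - z.
  leading term yz^2: no divisor's leading term divides it; move yz^2 to the remainder.
  leading term yz: no divisor's leading term divides it; move -yz to the remainder.
  leading term z^2: no divisor's leading term divides it; move -z^2 to the remainder.
  leading term z: no divisor's leading term divides it; move -z to the remainder.
  remainder yz^2 - yz - z^2 - z ≠ 0; add g_4 = yz^2 - yz - z^2 - z to the basis.

S(f_1,f_3): lcm = x^2y. S = xyz + xy - xz - x - yz^2 + yz.
  leading term xyz: subtract (z)·f_1 from xyz + xy - xz - x - yz^2 + yz → xy - xz - x + yz^2 + yz + z^2 + z
  leading term xy: subtract (1)·f_1 from xy - xz - x + yz^2 + yz + z^2 + z → -xz - x + yz^2 + z^2 - z + 1
  leading term xz: subtract (1)·f_2 from -xz - x + yz^2 + z^2 - z + 1 → -x + yz^2 + z^2 + 1
  leading term x: no divisor's leading term divides it; move -x to the remainder.
  leading term yz^2: subtract (1)·g_4 from yz^2 + z^2 + 1 → yz - z^2 + z + 1
  leading term yz: no divisor's leading term divides it; move yz to the remainder.
  leading term z^2: no divisor's leading term divides it; move -z^2 to the remainder.
  leading term z: no divisor's leading term divides it; move z to the remainder.
  leading term 1: no divisor's leading term divides it; move 1 to the remainder.
  remainder -x + yz - z^2 + z + 1 ≠ 0; add g_5 = -x + yz - z^2 + z + 1 to the basis.

S(f_2,f_3): lcm = x^2z. S = -xz - z^3 + z^2.
  leading term xz: subtract (1)·f_2 from -xz - z^3 + z^2 → -z^3 + z^2 + z
  leading term z^3: no divisor's leading term divides it; move -z^3 to the remainder.
  leading term z^2: no divisor's leading term divides it; move z^2 to the remainder.
  leading term z: no divisor's leading term divides it; move z to the remainder.
  remainder -z^3 + z^2 + z ≠ 0; add g_6 = -z^3 + z^2 + z to the basis.

S(f_1,g_5): lcm = xy. S = y^2z - yz^2 - yz + y - z - 1.
  leading term y^2z: no divisor's leading term divides it; move y^2z to the remainder.
  leading term yz^2: subtract (-1)·g_4 from -yz^2 - yz + y - z - 1 → yz + y - z^2 + z - 1
  leading term yz: no divisor's leading term divides it; move yz to the remainder.
  leading term y: no divisor's leading term divides it; move y to the remainder.
  leading term z^2: no divisor's leading term divides it; move -z^2 to the remainder.
  leading term z: no divisor's leading term divides it; move z to the remainder.
  leading term 1: no divisor's leading term divides it; move -1 to the remainder.
  remainder y^2z + yz + y - z^2 + z - 1 ≠ 0; add g_7 = y^2z + yz + y - z^2 + z - 1 to the basis.

S(f_2,g_5): lcm = xz. S = yz^2 - z^3 + z^2 - z.
  leading term yz^2: subtract (1)·g_4 from yz^2 - z^3 + z^2 - z → yz - z^3 - z^2
  leading term yz: no divisor's leading term divides it; move yz to the remainder.
  leading term z^3: subtract (1)·g_6 from -z^3 - z^2 → z^2 - z
  leading term z^2: no divisor's leading term divides it; move z^2 to the remainder.
  leading term z: no divisor's leading term divides it; move -z to the remainder.
  remainder yz + z^2 - z ≠ 0; add g_8 = yz + z^2 - z to the basis.

S(f_1,g_7): lcm = xy^2z. S = -xyz - xy + xz^2 - xz + x + y^2z^2 - yz^2 - yz.
  leading term xyz: subtract (-z)·f_1 from -xyz - xy + xz^2 - xz + x + y^2z^2 - yz^2 - yz → -xy + xz^2 - xz + x + y^2z^2 - yz - z^2 - z
  leading term xy: subtract (-1)·f_1 from -xy + xz^2 - xz + x + y^2z^2 - yz - z^2 - z → xz^2 - xz + x + y^2z^2 - z^2 + z - 1
  leading term xz^2: subtract (-z)·f_2 from xz^2 - xz + x + y^2z^2 - z^2 + z - 1 → -xz + x + y^2z^2 + z^2 + z - 1
  leading term xz: subtract (1)·f_2 from -xz + x + y^2z^2 + z^2 + z - 1 → x + y^2z^2 + z^2 - z - 1
  leading term x: subtract (-1)·g_5 from x + y^2z^2 + z^2 - z - 1 → y^2z^2 + yz
  leading term y^2z^2: subtract (y)·g_4 from y^2z^2 + yz → y^2z + yz^2 - yz
  leading term y^2z: subtract (1)·g_7 from y^2z + yz^2 - yz → yz^2 + yz - y + z^2 - z + 1
  leading term yz^2: subtract (1)·g_4 from yz^2 + yz - y + z^2 - z + 1 → -yz - y - z^2 + 1
  leading term yz: subtract (-1)·g_8 from -yz - y - z^2 + 1 → -y - z + 1
  leading term y: no divisor's leading term divides it; move -y to the remainder.
  leading term z: no divisor's leading term divides it; move -z to the remainder.
  leading term 1: no divisor's leading term divides it; move 1 to the remainder.
  remainder -y - z + 1 ≠ 0; add g_9 = -y - z + 1 to the basis.

The other S-polynomials (S(f_1,g_4), S(f_2,g_4), S(f_3,g_4), S(f_3,g_5), S(g_4,g_5), S(f_1,g_6), S(f_2,g_6), S(f_3,g_6), S(g_4,g_6), S(g_5,g_6), S(f_2,g_7), S(f_3,g_7), S(g_4,g_7), S(g_5,g_7), S(g_6,g_7), S(f_1,g_8), S(f_2,g_8), S(f_3,g_8), S(g_4,g_8), S(g_5,g_8), S(g_6,g_8), S(g_7,g_8), S(f_1,g_9), S(f_2,g_9), S(f_3,g_9), S(g_4,g_9), S(g_5,g_9), S(g_6,g_9), S(g_7,g_9), S(g_8,g_9)) all reduce to 0 modulo the current basis, so we have a Gröbner basis.
Inter-reduce: drop elements whose leading term is divisible by another's, tail-reduce, and make monic.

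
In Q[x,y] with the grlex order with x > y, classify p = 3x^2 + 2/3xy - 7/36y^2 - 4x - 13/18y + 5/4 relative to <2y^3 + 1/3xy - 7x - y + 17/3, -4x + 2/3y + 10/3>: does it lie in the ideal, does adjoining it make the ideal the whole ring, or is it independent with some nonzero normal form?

First compute the reduced Gröbner basis of I by Buchberger's algorithm.
f_1 = 2y^3 + 1/3xy - 7x - y + 17/3, LT = y^3.
f_2 = -4x + 2/3y + 10/3, LT = x.

The S-polynomials (S(f_1,f_2)) all reduce to 0 modulo the current basis, so we have a Gröbner basis.
Inter-reduce: drop elements whose leading term is divisible by another's, tail-reduce, and make monic.
Reduced Gröbner basis: {y^3 + 1/36y^2 - 17/18y - 1/12, x - 1/6y - 5/6}.
Label its elements g_1 = y^3 + 1/36y^2 - 17/18y - 1/12, g_2 = x - 1/6y - 5/6.

Reduce p = 3x^2 + 2/3xy - 7/36y^2 - 4x - 13/18y + 5/4 modulo G:
  leading term x^2: subtract (3x)·g_2 from 3x^2 + 2/3xy - 7/36y^2 - 4x - 13/18y + 5/4 → 7/6xy - 7/36y^2 - 3/2x - 13/18y + 5/4
  leading term xy: subtract (7/6y)·g_2 from 7/6xy - 7/36y^2 - 3/2x - 13/18y + 5/4 → -3/2x + 1/4y + 5/4
  leading term x: subtract (-3/2)·g_2 from -3/2x + 1/4y + 5/4 → 0
  normal form = 0.
Since the normal form is 0, p ∈ I.

3x^2 + 2/3xy - 7/36y^2 - 4x - 13/18y + 5/4 lies in I (it reduces to 0).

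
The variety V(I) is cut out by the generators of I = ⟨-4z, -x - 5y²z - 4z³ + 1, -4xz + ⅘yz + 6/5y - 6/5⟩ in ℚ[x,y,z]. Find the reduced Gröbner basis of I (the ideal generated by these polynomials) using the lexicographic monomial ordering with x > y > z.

f_1 = -4z, LT = z.
f_2 = -x - 5y²z - 4z³ + 1, LT = x.
f_3 = -4xz + ⅘yz + 6/5y - 6/5, LT = xz.

S(f_1,f_3): lcm = xz. S = ⅕yz + 3/10y - 3/10.
  reduce S modulo (f_1, f_2, f_3):
  remainder 3/10y - 3/10 ≠ 0; add g_4 = 3/10y - 3/10 to the basis.

The other S-polynomials (S(f_1,f_2), S(f_2,f_3), S(f_1,g_4), S(f_2,g_4), S(f_3,g_4)) all reduce to 0 modulo the current basis, so we have a Gröbner basis.
Inter-reduce: drop elements whose leading term is divisible by another's, tail-reduce, and make monic.

G = {x - 1, y - 1, z}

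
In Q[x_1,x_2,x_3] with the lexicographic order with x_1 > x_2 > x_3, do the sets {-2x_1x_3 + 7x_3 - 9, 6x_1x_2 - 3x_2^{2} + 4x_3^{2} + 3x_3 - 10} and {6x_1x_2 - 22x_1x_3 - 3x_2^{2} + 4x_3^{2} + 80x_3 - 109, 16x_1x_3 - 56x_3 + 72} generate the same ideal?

Yes, the ideals are equal.

Since reduced Gröbner bases are canonical representatives of ideals under a given ordering, it suffices to compute and compare them.
Buchberger on the first generating set:
f_1 = -2x_1x_3 + 7x_3 - 9, LT = x_1x_3.
f_2 = 6x_1x_2 - 3x_2^{2} + 4x_3^{2} + 3x_3 - 10, LT = x_1x_2.

S(f_1,f_2): lcm = x_1x_2x_3. S = \tfrac{1}{2}x_2^{2}x_3 - \tfrac{7}{2}x_2x_3 + \tfrac{9}{2}x_2 - \tfrac{2}{3}x_3^{3} - \tfrac{1}{2}x_3^{2} + \tfrac{5}{3}x_3.
  reduce S modulo (f_1, f_2):
  remainder \tfrac{1}{2}x_2^{2}x_3 - \tfrac{7}{2}x_2x_3 + \tfrac{9}{2}x_2 - \tfrac{2}{3}x_3^{3} - \tfrac{1}{2}x_3^{2} + \tfrac{5}{3}x_3 ≠ 0; add g_3 = \tfrac{1}{2}x_2^{2}x_3 - \tfrac{7}{2}x_2x_3 + \tfrac{9}{2}x_2 - \tfrac{2}{3}x_3^{3} - \tfrac{1}{2}x_3^{2} + \tfrac{5}{3}x_3 to the basis.

The other S-polynomials (S(f_1,g_3), S(f_2,g_3)) all reduce to 0 modulo the current basis, so we have a Gröbner basis.
Inter-reduce: drop elements whose leading term is divisible by another's, tail-reduce, and make monic.
Reduced Gröbner basis: {x_1x_2 - \tfrac{1}{2}x_2^{2} + \tfrac{2}{3}x_3^{2} + \tfrac{1}{2}x_3 - \tfrac{5}{3}, x_1x_3 - \tfrac{7}{2}x_3 + \tfrac{9}{2}, x_2^{2}x_3 - 7x_2x_3 + 9x_2 - \tfrac{4}{3}x_3^{3} - x_3^{2} + \tfrac{10}{3}x_3}.

Buchberger on the second generating set:
h_1 = 6x_1x_2 - 22x_1x_3 - 3x_2^{2} + 4x_3^{2} + 80x_3 - 109, LT = x_1x_2.
h_2 = 16x_1x_3 - 56x_3 + 72, LT = x_1x_3.

S(h_1,h_2): lcm = x_1x_2x_3. S = -\tfrac{11}{3}x_1x_3^{2} - \tfrac{1}{2}x_2^{2}x_3 + \tfrac{7}{2}x_2x_3 - \tfrac{9}{2}x_2 + \tfrac{2}{3}x_3^{3} + \tfrac{40}{3}x_3^{2} - \tfrac{109}{6}x_3.
  reduce S modulo (h_1, h_2):
  remainder -\tfrac{1}{2}x_2^{2}x_3 + \tfrac{7}{2}x_2x_3 - \tfrac{9}{2}x_2 + \tfrac{2}{3}x_3^{3} + \tfrac{1}{2}x_3^{2} - \tfrac{5}{3}x_3 ≠ 0; add k_3 = -\tfrac{1}{2}x_2^{2}x_3 + \tfrac{7}{2}x_2x_3 - \tfrac{9}{2}x_2 + \tfrac{2}{3}x_3^{3} + \tfrac{1}{2}x_3^{2} - \tfrac{5}{3}x_3 to the basis.

The other S-polynomials (S(h_1,k_3), S(h_2,k_3)) all reduce to 0 modulo the current basis, so we have a Gröbner basis.
Inter-reduce: drop elements whose leading term is divisible by another's, tail-reduce, and make monic.
Reduced Gröbner basis: {x_1x_2 - \tfrac{1}{2}x_2^{2} + \tfrac{2}{3}x_3^{2} + \tfrac{1}{2}x_3 - \tfrac{5}{3}, x_1x_3 - \tfrac{7}{2}x_3 + \tfrac{9}{2}, x_2^{2}x_3 - 7x_2x_3 + 9x_2 - \tfrac{4}{3}x_3^{3} - x_3^{2} + \tfrac{10}{3}x_3}.

These coincide, so the ideals are equal.
The same test decides containment: I ⊆ J iff every generator of I reduces to 0 modulo a Gröbner basis of J.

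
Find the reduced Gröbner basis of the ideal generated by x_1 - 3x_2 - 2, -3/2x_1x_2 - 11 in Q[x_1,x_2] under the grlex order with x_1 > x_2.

G = {x_2^2 + 2/3x_2 + 22/9, x_1 - 3x_2 - 2}

f_1 = x_1 - 3x_2 - 2, LT = x_1.
f_2 = -3/2x_1x_2 - 11, LT = x_1x_2.

S(f_1,f_2): lcm = x_1x_2. S = -3x_2^2 - 2x_2 - 22/3.
  leading term x_2^2: no divisor's leading term divides it; move -3x_2^2 to the remainder.
  leading term x_2: no divisor's leading term divides it; move -2x_2 to the remainder.
  leading term 1: no divisor's leading term divides it; move -22/3 to the remainder.
  remainder -3x_2^2 - 2x_2 - 22/3 ≠ 0; add g_3 = -3x_2^2 - 2x_2 - 22/3 to the basis.

The other S-polynomials (S(f_1,g_3), S(f_2,g_3)) all reduce to 0 modulo the current basis, so we have a Gröbner basis.
Inter-reduce: drop elements whose leading term is divisible by another's, tail-reduce, and make monic.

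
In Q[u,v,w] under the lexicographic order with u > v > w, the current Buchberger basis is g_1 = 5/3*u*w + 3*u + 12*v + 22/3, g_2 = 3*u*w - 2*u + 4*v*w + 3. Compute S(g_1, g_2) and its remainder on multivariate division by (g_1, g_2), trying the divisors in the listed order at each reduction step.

lcm(LM(g_1), LM(g_2)) = u*w.
S = (lcm/LT(g_1))·g_1 − (lcm/LT(g_2))·g_2 = 37/15*u - 4/3*v*w + 36/5*v + 17/5.
Reduce S modulo (g_1, g_2) in that order:
  leading term u: no divisor's leading term divides it; move 37/15*u to the remainder.
  leading term v*w: no divisor's leading term divides it; move -4/3*v*w to the remainder.
  leading term v: no divisor's leading term divides it; move 36/5*v to the remainder.
  leading term 1: no divisor's leading term divides it; move 17/5 to the remainder.
The remainder 37/15*u - 4/3*v*w + 36/5*v + 17/5 is nonzero, so it would be added as the next basis element.

S(g_1, g_2) = 37/15*u - 4/3*v*w + 36/5*v + 17/5; remainder on division = 37/15*u - 4/3*v*w + 36/5*v + 17/5.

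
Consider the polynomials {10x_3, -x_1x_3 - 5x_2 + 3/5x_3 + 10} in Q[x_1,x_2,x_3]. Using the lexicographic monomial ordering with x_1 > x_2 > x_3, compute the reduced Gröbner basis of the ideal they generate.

G = {x_2 - 2, x_3}

The reduced Gröbner basis is the canonical form of the ideal for this ordering.

f_1 = 10x_3, LT = x_3.
f_2 = -x_1x_3 - 5x_2 + 3/5x_3 + 10, LT = x_1x_3.

S(f_1,f_2): lcm = x_1x_3. S = -5x_2 + 3/5x_3 + 10.
  reduce S modulo (f_1, f_2):
  remainder -5x_2 + 10 ≠ 0; add g_3 = -5x_2 + 10 to the basis.

The other S-polynomials (S(f_1,g_3), S(f_2,g_3)) all reduce to 0 modulo the current basis, so we have a Gröbner basis.
Inter-reduce: drop elements whose leading term is divisible by another's, tail-reduce, and make monic.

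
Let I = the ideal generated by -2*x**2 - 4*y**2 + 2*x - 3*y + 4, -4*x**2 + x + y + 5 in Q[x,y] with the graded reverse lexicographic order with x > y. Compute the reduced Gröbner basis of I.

G = {x**2 - 1/4*x - 1/4*y - 5/4, y**2 - 3/8*x + 7/8*y - 3/8}

Buchberger's algorithm terminates because the ascending chain of leading-term ideals stabilizes.

f_1 = -2*x**2 - 4*y**2 + 2*x - 3*y + 4, LT = x**2.
f_2 = -4*x**2 + x + y + 5, LT = x**2.

S(f_1,f_2): lcm = x**2. S = 2*y**2 - 3/4*x + 7/4*y - 3/4.
  leading term y**2: no divisor's leading term divides it; move 2*y**2 to the remainder.
  leading term x: no divisor's leading term divides it; move -3/4*x to the remainder.
  leading term y: no divisor's leading term divides it; move 7/4*y to the remainder.
  leading term 1: no divisor's leading term divides it; move -3/4 to the remainder.
  remainder 2*y**2 - 3/4*x + 7/4*y - 3/4 ≠ 0; add g_3 = 2*y**2 - 3/4*x + 7/4*y - 3/4 to the basis.

The other S-polynomials (S(f_1,g_3), S(f_2,g_3)) all reduce to 0 modulo the current basis, so we have a Gröbner basis.
Inter-reduce: drop elements whose leading term is divisible by another's, tail-reduce, and make monic.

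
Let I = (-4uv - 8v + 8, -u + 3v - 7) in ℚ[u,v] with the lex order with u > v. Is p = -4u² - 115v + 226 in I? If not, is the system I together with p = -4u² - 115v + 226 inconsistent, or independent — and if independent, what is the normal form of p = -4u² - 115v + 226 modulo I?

First compute the reduced Gröbner basis of I by Buchberger's algorithm.
f_1 = -4uv - 8v + 8, LT = uv.
f_2 = -u + 3v - 7, LT = u.

S(f_1,f_2): lcm = uv. S = 3v² - 5v - 2.
  reduce S modulo (f_1, f_2):
  remainder 3v² - 5v - 2 ≠ 0; add h_3 = 3v² - 5v - 2 to the basis.

The other S-polynomials (S(f_1,h_3), S(f_2,h_3)) all reduce to 0 modulo the current basis, so we have a Gröbner basis.
Inter-reduce: drop elements whose leading term is divisible by another's, tail-reduce, and make monic.
Reduced Gröbner basis: {u - 3v + 7, v² - 5/3v - ⅔}.
Label its elements g_1 = u - 3v + 7, g_2 = v² - 5/3v - ⅔.

Reduce p = -4u² - 115v + 226 modulo G:
  leading term u²: subtract (-4u)·g_1 from -4u² - 115v + 226 → -12uv + 28u - 115v + 226
  leading term uv: subtract (-12v)·g_1 from -12uv + 28u - 115v + 226 → 28u - 36v² - 31v + 226
  leading term u: subtract (28)·g_1 from 28u - 36v² - 31v + 226 → -36v² + 53v + 30
  leading term v²: subtract (-36)·g_2 from -36v² + 53v + 30 → -7v + 6
  leading term v: no divisor's leading term divides it; move -7v to the remainder.
  leading term 1: no divisor's leading term divides it; move 6 to the remainder.
  normal form = -7v + 6.
The normal form is nonzero, so p ∉ I. Since p minus its normal form lies in I, I + (p) = I + (r) where r = -7v + 6; decide whether this ideal is the whole ring.
Run Buchberger on G together with r (pairs among the g_i already reduce to 0 since G is a Gröbner basis):
g_1 = u - 3v + 7, LT = u.
g_2 = v² - 5/3v - ⅔, LT = v².
r = -7v + 6, LT = v.

S(g_2,r): lcm = v². S = -17/21v - ⅔.
  reduce S modulo (g_1, g_2, r):
  remainder -200/147 ≠ 0; add m_4 = -200/147 to the basis.

The other S-polynomials (S(g_1,g_2), S(g_1,r), S(g_1,m_4), S(g_2,m_4), S(r,m_4)) all reduce to 0 modulo the current basis, so we have a Gröbner basis.
Inter-reduce: drop elements whose leading term is divisible by another's, tail-reduce, and make monic.
Reduced Gröbner basis: {1}.
The reduced Gröbner basis of I + (p) is {1}: the ideal is the whole ring, so the enlarged system has no common solution — adjoining p is inconsistent.

Adjoining -4u² - 115v + 226 makes the ideal the whole ring: the system is inconsistent.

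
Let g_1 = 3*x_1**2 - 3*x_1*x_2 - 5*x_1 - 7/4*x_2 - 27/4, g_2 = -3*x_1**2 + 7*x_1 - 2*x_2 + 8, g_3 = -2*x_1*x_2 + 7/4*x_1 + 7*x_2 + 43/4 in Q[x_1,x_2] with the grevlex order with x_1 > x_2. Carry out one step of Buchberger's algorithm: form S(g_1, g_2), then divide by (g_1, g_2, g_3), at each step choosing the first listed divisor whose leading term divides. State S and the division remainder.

S(g_1, g_2) = -x_1*x_2 + 2/3*x_1 - 5/4*x_2 + 5/12; remainder on division = -5/24*x_1 - 19/4*x_2 - 119/24.

lcm(LM(g_1), LM(g_2)) = x_1**2.
S = (lcm/LT(g_1))·g_1 − (lcm/LT(g_2))·g_2 = -x_1*x_2 + 2/3*x_1 - 5/4*x_2 + 5/12.
Reduce S modulo (g_1, g_2, g_3) in that order:
  leading term x_1*x_2: subtract (1/2)·g_3 from -x_1*x_2 + 2/3*x_1 - 5/4*x_2 + 5/12 → -5/24*x_1 - 19/4*x_2 - 119/24
  leading term x_1: no divisor's leading term divides it; move -5/24*x_1 to the remainder.
  leading term x_2: no divisor's leading term divides it; move -19/4*x_2 to the remainder.
  leading term 1: no divisor's leading term divides it; move -119/24 to the remainder.
The remainder -5/24*x_1 - 19/4*x_2 - 119/24 is nonzero, so it would be added as the next basis element.
An S-polynomial is built so that the two leading terms cancel; whether anything survives reduction is exactly the Gröbner-basis criterion.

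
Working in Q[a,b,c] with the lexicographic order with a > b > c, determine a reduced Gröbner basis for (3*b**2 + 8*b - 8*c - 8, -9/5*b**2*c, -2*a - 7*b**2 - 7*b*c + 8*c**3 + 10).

G = {a - 28/3*b + 23/2*c**2 + 101/6*c + 13/3, b**2 + 8/3*b - 8/3*c - 8/3, b*c - c**2 - c, c**3 + 2*c**2 + c}

f_1 = 3*b**2 + 8*b - 8*c - 8, LT = b**2.
f_2 = -9/5*b**2*c, LT = b**2*c.
f_3 = -2*a - 7*b**2 - 7*b*c + 8*c**3 + 10, LT = a.

S(f_1,f_2): lcm = b**2*c. S = 8/3*b*c - 8/3*c**2 - 8/3*c.
  leading term b*c: no divisor's leading term divides it; move 8/3*b*c to the remainder.
  leading term c**2: no divisor's leading term divides it; move -8/3*c**2 to the remainder.
  leading term c: no divisor's leading term divides it; move -8/3*c to the remainder.
  remainder 8/3*b*c - 8/3*c**2 - 8/3*c ≠ 0; add g_4 = 8/3*b*c - 8/3*c**2 - 8/3*c to the basis.

S(f_1,f_3): leading monomials are coprime, so the S-polynomial reduces to 0 (Buchberger's first criterion).
S(f_2,f_3): leading monomials are coprime, so the S-polynomial reduces to 0 (Buchberger's first criterion).
S(f_1,g_4): lcm = b**2*c. S = b*c**2 + 11/3*b*c - 8/3*c**2 - 8/3*c.
  leading term b*c**2: subtract (3/8*c)·g_4 from b*c**2 + 11/3*b*c - 8/3*c**2 - 8/3*c → 11/3*b*c + c**3 - 5/3*c**2 - 8/3*c
  leading term b*c: subtract (11/8)·g_4 from 11/3*b*c + c**3 - 5/3*c**2 - 8/3*c → c**3 + 2*c**2 + c
  leading term c**3: no divisor's leading term divides it; move c**3 to the remainder.
  leading term c**2: no divisor's leading term divides it; move 2*c**2 to the remainder.
  leading term c: no divisor's leading term divides it; move c to the remainder.
  remainder c**3 + 2*c**2 + c ≠ 0; add g_5 = c**3 + 2*c**2 + c to the basis.

S(f_2,g_4): lcm = b**2*c. S = b*c**2 + b*c.
  leading term b*c**2: subtract (3/8*c)·g_4 from b*c**2 + b*c → b*c + c**3 + c**2
  leading term b*c: subtract (3/8)·g_4 from b*c + c**3 + c**2 → c**3 + 2*c**2 + c
  leading term c**3: subtract (1)·g_5 from c**3 + 2*c**2 + c → 0
  remainder 0.

S(f_3,g_4): leading monomials are coprime, so the S-polynomial reduces to 0 (Buchberger's first criterion).
S(f_1,g_5): leading monomials are coprime, so the S-polynomial reduces to 0 (Buchberger's first criterion).
S(f_2,g_5): lcm = b**2*c**3. S = -2*b**2*c**2 - b**2*c.
  leading term b**2*c**2: subtract (-2/3*c**2)·f_1 from -2*b**2*c**2 - b**2*c → -b**2*c + 16/3*b*c**2 - 16/3*c**3 - 16/3*c**2
  leading term b**2*c: subtract (-1/3*c)·f_1 from -b**2*c + 16/3*b*c**2 - 16/3*c**3 - 16/3*c**2 → 16/3*b*c**2 + 8/3*b*c - 16/3*c**3 - 8*c**2 - 8/3*c
  leading term b*c**2: subtract (2*c)·g_4 from 16/3*b*c**2 + 8/3*b*c - 16/3*c**3 - 8*c**2 - 8/3*c → 8/3*b*c - 8/3*c**2 - 8/3*c
  leading term b*c: subtract (1)·g_4 from 8/3*b*c - 8/3*c**2 - 8/3*c → 0
  remainder 0.

S(f_3,g_5): leading monomials are coprime, so the S-polynomial reduces to 0 (Buchberger's first criterion).
S(g_4,g_5): lcm = b*c**3. S = -2*b*c**2 - b*c - c**4 - c**3.
  leading term b*c**2: subtract (-3/4*c)·g_4 from -2*b*c**2 - b*c - c**4 - c**3 → -b*c - c**4 - 3*c**3 - 2*c**2
  leading term b*c: subtract (-3/8)·g_4 from -b*c - c**4 - 3*c**3 - 2*c**2 → -c**4 - 3*c**3 - 3*c**2 - c
  leading term c**4: subtract (-c)·g_5 from -c**4 - 3*c**3 - 3*c**2 - c → -c**3 - 2*c**2 - c
  leading term c**3: subtract (-1)·g_5 from -c**3 - 2*c**2 - c → 0
  remainder 0.

Every S-polynomial of the final basis reduces to 0, so we have a Gröbner basis.
Inter-reduce: drop elements whose leading term is divisible by another's, tail-reduce, and make monic.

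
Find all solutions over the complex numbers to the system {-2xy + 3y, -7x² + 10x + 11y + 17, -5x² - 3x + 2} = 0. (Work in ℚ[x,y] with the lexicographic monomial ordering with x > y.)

Compute a lex Gröbner basis by Buchberger's algorithm.
f_1 = -2xy + 3y, LT = xy.
f_2 = -7x² + 10x + 11y + 17, LT = x².
f_3 = -5x² - 3x + 2, LT = x².

S(f_1,f_2): lcm = x²y. S = -1/14xy + 11/7y² + 17/7y.
  leading term xy: subtract (1/28)·f_1 from -1/14xy + 11/7y² + 17/7y → 11/7y² + 65/28y
  leading term y²: no divisor's leading term divides it; move 11/7y² to the remainder.
  leading term y: no divisor's leading term divides it; move 65/28y to the remainder.
  remainder 11/7y² + 65/28y ≠ 0; add h_4 = 11/7y² + 65/28y to the basis.

S(f_1,f_3): lcm = x²y. S = -21/10xy + ⅖y.
  leading term xy: subtract (21/20)·f_1 from -21/10xy + ⅖y → -11/4y
  leading term y: no divisor's leading term divides it; move -11/4y to the remainder.
  remainder -11/4y ≠ 0; add h_5 = -11/4y to the basis.

S(f_2,f_3): lcm = x². S = -71/35x - 11/7y - 71/35.
  leading term x: no divisor's leading term divides it; move -71/35x to the remainder.
  leading term y: subtract (4/7)·h_5 from -11/7y - 71/35 → -71/35
  leading term 1: no divisor's leading term divides it; move -71/35 to the remainder.
  remainder -71/35x - 71/35 ≠ 0; add h_6 = -71/35x - 71/35 to the basis.

The other S-polynomials (S(f_1,h_4), S(f_2,h_4), S(f_3,h_4), S(f_1,h_5), S(f_2,h_5), S(f_3,h_5), S(h_4,h_5), S(f_1,h_6), S(f_2,h_6), S(f_3,h_6), S(h_4,h_6), S(h_5,h_6)) all reduce to 0 modulo the current basis, so we have a Gröbner basis.
Inter-reduce: drop elements whose leading term is divisible by another's, tail-reduce, and make monic.
Reduced Gröbner basis: {x + 1, y}.

Since the basis is lex-ordered, y is univariate in y. Its roots are {0}. Back-substituting each root into the other basis elements fixes the other coordinates.
  y = 0: the earlier basis element becomes x + 1 = 0, giving x = -1 — point (-1, 0).
Check: every point annihilates each of the original generators.

{(-1, 0)}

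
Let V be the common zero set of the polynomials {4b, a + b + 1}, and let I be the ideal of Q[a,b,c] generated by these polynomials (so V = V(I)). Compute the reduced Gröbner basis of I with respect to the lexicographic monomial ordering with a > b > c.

G = {a + 1, b}

This is the nonlinear analogue of row-reducing a linear system.

f_1 = 4b, LT = b.
f_2 = a + b + 1, LT = a.

The S-polynomials (S(f_1,f_2)) all reduce to 0 modulo the current basis, so we have a Gröbner basis.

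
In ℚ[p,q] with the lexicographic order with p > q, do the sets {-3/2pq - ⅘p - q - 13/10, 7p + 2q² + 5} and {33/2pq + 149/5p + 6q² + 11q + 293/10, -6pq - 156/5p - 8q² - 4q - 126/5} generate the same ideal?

For a fixed monomial order, each ideal has a unique reduced Gröbner basis; comparing bases decides equality.
Buchberger on the first generating set:
f_1 = -3/2pq - ⅘p - q - 13/10, LT = pq.
f_2 = 7p + 2q² + 5, LT = p.

S(f_1,f_2): lcm = pq. S = 8/15p - 2/7q³ - 1/21q + 13/15.
  reduce S modulo (f_1, f_2):
  remainder -2/7q³ - 16/105q² - 1/21q + 17/35 ≠ 0; add g_3 = -2/7q³ - 16/105q² - 1/21q + 17/35 to the basis.

The other S-polynomials (S(f_1,g_3), S(f_2,g_3)) all reduce to 0 modulo the current basis, so we have a Gröbner basis.
Inter-reduce: drop elements whose leading term is divisible by another's, tail-reduce, and make monic.
Reduced Gröbner basis: {p + 2/7q² + 5/7, q³ + 8/15q² + ⅙q - 17/10}.

Buchberger on the second generating set:
h_1 = 33/2pq + 149/5p + 6q² + 11q + 293/10, LT = pq.
h_2 = -6pq - 156/5p - 8q² - 4q - 126/5, LT = pq.

S(h_1,h_2): lcm = pq. S = -112/33p - 32/33q² - 80/33.
  reduce S modulo (h_1, h_2):
  remainder -112/33p - 32/33q² - 80/33 ≠ 0; add k_3 = -112/33p - 32/33q² - 80/33 to the basis.

S(h_1,k_3): lcm = pq. S = 298/165p - 2/7q³ + 4/11q² - 1/21q + 293/165.
  reduce S modulo (h_1, h_2, k_3):
  remainder -2/7q³ - 16/105q² - 1/21q + 17/35 ≠ 0; add k_4 = -2/7q³ - 16/105q² - 1/21q + 17/35 to the basis.

The other S-polynomials (S(h_2,k_3), S(h_1,k_4), S(h_2,k_4), S(k_3,k_4)) all reduce to 0 modulo the current basis, so we have a Gröbner basis.
Inter-reduce: drop elements whose leading term is divisible by another's, tail-reduce, and make monic.
Reduced Gröbner basis: {p + 2/7q² + 5/7, q³ + 8/15q² + ⅙q - 17/10}.

The two bases agree; hence the ideals are identical.

Yes, the ideals are equal.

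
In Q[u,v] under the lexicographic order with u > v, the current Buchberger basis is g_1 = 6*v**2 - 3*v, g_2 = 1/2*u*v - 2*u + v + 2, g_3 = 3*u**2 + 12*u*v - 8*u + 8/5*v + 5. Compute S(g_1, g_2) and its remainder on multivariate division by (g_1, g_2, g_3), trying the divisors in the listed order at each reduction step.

S(g_1, g_2) = 7/2*u*v - 2*v**2 - 4*v; remainder on division = 14*u - 12*v - 14.

lcm(LM(g_1), LM(g_2)) = u*v**2.
S = (lcm/LT(g_1))·g_1 − (lcm/LT(g_2))·g_2 = 7/2*u*v - 2*v**2 - 4*v.
Reduce S modulo (g_1, g_2, g_3) in that order:
  leading term u*v: subtract (7)·g_2 from 7/2*u*v - 2*v**2 - 4*v → 14*u - 2*v**2 - 11*v - 14
  leading term u: no divisor's leading term divides it; move 14*u to the remainder.
  leading term v**2: subtract (-1/3)·g_1 from -2*v**2 - 11*v - 14 → -12*v - 14
  leading term v: no divisor's leading term divides it; move -12*v to the remainder.
  leading term 1: no divisor's leading term divides it; move -14 to the remainder.
The remainder 14*u - 12*v - 14 is nonzero, so it would be added as the next basis element.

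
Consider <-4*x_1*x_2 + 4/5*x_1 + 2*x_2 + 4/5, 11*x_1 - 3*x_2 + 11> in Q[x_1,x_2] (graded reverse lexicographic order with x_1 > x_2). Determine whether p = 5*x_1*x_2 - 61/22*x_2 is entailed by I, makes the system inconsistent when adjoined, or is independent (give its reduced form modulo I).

5*x_1*x_2 - 61/22*x_2 lies in I (it reduces to 0).

First compute the reduced Gröbner basis of I by Buchberger's algorithm.
f_1 = -4*x_1*x_2 + 4/5*x_1 + 2*x_2 + 4/5, LT = x_1*x_2.
f_2 = 11*x_1 - 3*x_2 + 11, LT = x_1.

S(f_1,f_2): lcm = x_1*x_2. S = 3/11*x_2**2 - 1/5*x_1 - 3/2*x_2 - 1/5.
  leading term x_2**2: no divisor's leading term divides it; move 3/11*x_2**2 to the remainder.
  leading term x_1: subtract (-1/55)·f_2 from -1/5*x_1 - 3/2*x_2 - 1/5 → -171/110*x_2
  leading term x_2: no divisor's leading term divides it; move -171/110*x_2 to the remainder.
  remainder 3/11*x_2**2 - 171/110*x_2 ≠ 0; add h_3 = 3/11*x_2**2 - 171/110*x_2 to the basis.

The other S-polynomials (S(f_1,h_3), S(f_2,h_3)) all reduce to 0 modulo the current basis, so we have a Gröbner basis.
Inter-reduce: drop elements whose leading term is divisible by another's, tail-reduce, and make monic.
Reduced Gröbner basis: {x_2**2 - 57/10*x_2, x_1 - 3/11*x_2 + 1}.
Label its elements g_1 = x_2**2 - 57/10*x_2, g_2 = x_1 - 3/11*x_2 + 1.

Reduce p = 5*x_1*x_2 - 61/22*x_2 modulo G:
  leading term x_1*x_2: subtract (5*x_2)·g_2 from 5*x_1*x_2 - 61/22*x_2 → 15/11*x_2**2 - 171/22*x_2
  leading term x_2**2: subtract (15/11)·g_1 from 15/11*x_2**2 - 171/22*x_2 → 0
  normal form = 0.
Since the normal form is 0, p ∈ I.

The remainder on division by a Gröbner basis is unique — it is the normal form.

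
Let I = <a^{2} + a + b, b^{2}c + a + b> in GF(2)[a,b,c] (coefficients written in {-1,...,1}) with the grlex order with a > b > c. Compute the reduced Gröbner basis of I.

G = {b^{2}c + a + b, a^{2} + a + b}

f_1 = a^{2} + a + b, LT = a^{2}.
f_2 = b^{2}c + a + b, LT = b^{2}c.

The S-polynomials (S(f_1,f_2)) all reduce to 0 modulo the current basis, so we have a Gröbner basis.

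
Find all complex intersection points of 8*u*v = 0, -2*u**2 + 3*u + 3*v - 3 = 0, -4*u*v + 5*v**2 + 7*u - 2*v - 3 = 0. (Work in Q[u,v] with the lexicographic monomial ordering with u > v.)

Compute a lex Gröbner basis by Buchberger's algorithm.
f_1 = 8*u*v, LT = u*v.
f_2 = -2*u**2 + 3*u + 3*v - 3, LT = u**2.
f_3 = -4*u*v + 7*u + 5*v**2 - 2*v - 3, LT = u*v.

S(f_1,f_2): lcm = u**2*v. S = 3/2*u*v + 3/2*v**2 - 3/2*v.
  leading term u*v: subtract (3/16)·f_1 from 3/2*u*v + 3/2*v**2 - 3/2*v → 3/2*v**2 - 3/2*v
  leading term v**2: no divisor's leading term divides it; move 3/2*v**2 to the remainder.
  leading term v: no divisor's leading term divides it; move -3/2*v to the remainder.
  remainder 3/2*v**2 - 3/2*v ≠ 0; add h_4 = 3/2*v**2 - 3/2*v to the basis.

S(f_1,f_3): lcm = u*v. S = 7/4*u + 5/4*v**2 - 1/2*v - 3/4.
  leading term u: no divisor's leading term divides it; move 7/4*u to the remainder.
  leading term v**2: subtract (5/6)·h_4 from 5/4*v**2 - 1/2*v - 3/4 → 3/4*v - 3/4
  leading term v: no divisor's leading term divides it; move 3/4*v to the remainder.
  leading term 1: no divisor's leading term divides it; move -3/4 to the remainder.
  remainder 7/4*u + 3/4*v - 3/4 ≠ 0; add h_5 = 7/4*u + 3/4*v - 3/4 to the basis.

S(f_2,f_3): lcm = u**2*v. S = 7/4*u**2 + 5/4*u*v**2 - 2*u*v - 3/4*u - 3/2*v**2 + 3/2*v.
  leading term u**2: subtract (-7/8)·f_2 from 7/4*u**2 + 5/4*u*v**2 - 2*u*v - 3/4*u - 3/2*v**2 + 3/2*v → 5/4*u*v**2 - 2*u*v + 15/8*u - 3/2*v**2 + 33/8*v - 21/8
  leading term u*v**2: subtract (5/32*v)·f_1 from 5/4*u*v**2 - 2*u*v + 15/8*u - 3/2*v**2 + 33/8*v - 21/8 → -2*u*v + 15/8*u - 3/2*v**2 + 33/8*v - 21/8
  leading term u*v: subtract (-1/4)·f_1 from -2*u*v + 15/8*u - 3/2*v**2 + 33/8*v - 21/8 → 15/8*u - 3/2*v**2 + 33/8*v - 21/8
  leading term u: subtract (15/14)·h_5 from 15/8*u - 3/2*v**2 + 33/8*v - 21/8 → -3/2*v**2 + 93/28*v - 51/28
  leading term v**2: subtract (-1)·h_4 from -3/2*v**2 + 93/28*v - 51/28 → 51/28*v - 51/28
  leading term v: no divisor's leading term divides it; move 51/28*v to the remainder.
  leading term 1: no divisor's leading term divides it; move -51/28 to the remainder.
  remainder 51/28*v - 51/28 ≠ 0; add h_6 = 51/28*v - 51/28 to the basis.

The other S-polynomials (S(f_1,h_4), S(f_2,h_4), S(f_3,h_4), S(f_1,h_5), S(f_2,h_5), S(f_3,h_5), S(h_4,h_5), S(f_1,h_6), S(f_2,h_6), S(f_3,h_6), S(h_4,h_6), S(h_5,h_6)) all reduce to 0 modulo the current basis, so we have a Gröbner basis.
Inter-reduce: drop elements whose leading term is divisible by another's, tail-reduce, and make monic.
Reduced Gröbner basis: {u, v - 1}.

Since the basis is lex-ordered, v - 1 is univariate in v. Its roots are {1}. Back-substituting each root into the other basis elements fixes the other coordinates.
  v = 1: the earlier basis element becomes u = 0, giving u = 0 — point (0, 1).
This is the nonlinear analogue of row-reducing a linear system.

{(0, 1)}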